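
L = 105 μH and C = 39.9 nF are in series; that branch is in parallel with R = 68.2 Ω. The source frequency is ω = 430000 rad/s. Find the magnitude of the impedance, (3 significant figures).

X_L = ωL = 45.1 Ω
X_C = 1/(ωC) = 58.3 Ω
Branch 1: Z₁ = R = 68.2 Ω
Branch 2 (series LC): Z₂ = j(X_L − X_C) = −j13.1 Ω
Parallel: Z = Z₁Z₂/(Z₁+Z₂), |Z| = 12.9 Ω, ∠Z = -79.1°

12.9 Ω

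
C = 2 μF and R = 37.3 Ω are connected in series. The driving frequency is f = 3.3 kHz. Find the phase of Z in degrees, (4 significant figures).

ω = 2πf = 20730 rad/s
X_C = 1/(ωC) = 24.11 Ω
Z = 37.30 − j24.11 Ω
|Z| = √(37.30² + 24.11²) = 44.42 Ω
∠Z = arctan(-24.11/37.30) = -32.88°

-32.88°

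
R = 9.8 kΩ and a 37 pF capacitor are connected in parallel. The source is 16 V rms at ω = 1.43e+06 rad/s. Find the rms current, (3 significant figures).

1.84 mA

X_C = 1/(ωC) = 18900 Ω
Parallel: admittances add. Y = 1/R + jωC
Y = (0.000102 + j5.29e-05) S
|Y| = 0.000115 S → |Z| = 1/|Y| = 8700 Ω, ∠Z = −∠Y = -27.4°
I = V/|Z| = 16/8700 = 1.84 mA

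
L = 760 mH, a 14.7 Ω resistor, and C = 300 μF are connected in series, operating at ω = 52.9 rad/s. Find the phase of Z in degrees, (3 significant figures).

X_L = ωL = 40.2 Ω
X_C = 1/(ωC) = 63.0 Ω
Net reactance X = X_L − X_C = -22.8 Ω
Z = 14.7 − j22.8 Ω
|Z| = √(14.7² + 22.8²) = 27.1 Ω
∠Z = arctan(-22.8/14.7) = -57.2°

-57.2°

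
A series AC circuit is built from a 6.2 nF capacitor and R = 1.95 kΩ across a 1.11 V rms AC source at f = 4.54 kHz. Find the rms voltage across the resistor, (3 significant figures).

0.362 V

ω = 2πf = 28530 rad/s
X_C = 1/(ωC) = 5650 Ω
Z = 1950 − j5650 Ω
|Z| = √(1950² + 5650²) = 5980 Ω
I = V/|Z| = 186 μA
V_R = I·|Z_R| = 0.000186 × 1950 = 0.362 V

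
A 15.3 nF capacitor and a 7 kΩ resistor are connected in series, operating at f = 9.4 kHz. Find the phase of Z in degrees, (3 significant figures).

ω = 2πf = 59060 rad/s
X_C = 1/(ωC) = 1110 Ω
Z = 7000 − j1110 Ω
|Z| = √(7000² + 1110²) = 7090 Ω
∠Z = arctan(-1110/7000) = -8.98°

-8.98°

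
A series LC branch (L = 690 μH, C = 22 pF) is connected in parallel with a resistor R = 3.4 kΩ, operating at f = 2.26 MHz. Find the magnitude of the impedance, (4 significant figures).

3022 Ω

ω = 2πf = 1.42e+07 rad/s
X_L = ωL = 9798 Ω
X_C = 1/(ωC) = 3201 Ω
Branch 1: Z₁ = R = 3400 Ω
Branch 2 (series LC): Z₂ = j(X_L − X_C) = j6597 Ω
Parallel: Z = Z₁Z₂/(Z₁+Z₂), |Z| = 3022 Ω, ∠Z = 27.27°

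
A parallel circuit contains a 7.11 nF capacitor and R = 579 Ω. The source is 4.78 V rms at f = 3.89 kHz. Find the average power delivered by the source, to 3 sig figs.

39.5 mW

ω = 2πf = 24440 rad/s
X_C = 1/(ωC) = 5750 Ω
Parallel: admittances add. Y = 1/R + jωC
Y = (0.00173 + j0.000174) S
|Y| = 0.00174 S → |Z| = 1/|Y| = 576 Ω, ∠Z = −∠Y = -5.75°
I = V/|Z| = 8.30 mA
P = VI cos φ = 4.78 × 0.00830 × cos(-5.75°) = 39.5 mW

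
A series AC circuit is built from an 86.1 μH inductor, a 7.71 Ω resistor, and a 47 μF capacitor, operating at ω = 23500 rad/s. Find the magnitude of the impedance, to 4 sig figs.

X_L = ωL = 2.023 Ω
X_C = 1/(ωC) = 0.9054 Ω
Net reactance X = X_L − X_C = 1.118 Ω
Z = 7.710 + j1.118 Ω
|Z| = √(7.710² + 1.118²) = 7.791 Ω

7.791 Ω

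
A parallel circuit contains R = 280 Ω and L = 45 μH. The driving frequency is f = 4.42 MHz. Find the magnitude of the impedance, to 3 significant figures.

ω = 2πf = 2.777e+07 rad/s
X_L = ωL = 1250 Ω
Parallel: admittances add. Y = 1/R + 1/(jωL)
Y = (0.00357 − j0.000800) S
|Y| = 0.00366 S → |Z| = 1/|Y| = 273 Ω, ∠Z = −∠Y = 12.6°

273 Ω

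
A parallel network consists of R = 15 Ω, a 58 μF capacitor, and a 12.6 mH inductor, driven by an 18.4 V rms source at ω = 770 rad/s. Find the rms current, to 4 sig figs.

1.631 A

X_L = ωL = 9.702 Ω
X_C = 1/(ωC) = 22.39 Ω
Parallel: admittances add. Y = 1/R + 1/(jωL) + jωC
Y = (0.06667 − j0.05841) S
|Y| = 0.08864 S → |Z| = 1/|Y| = 11.28 Ω, ∠Z = −∠Y = 41.22°
I = V/|Z| = 18.4/11.28 = 1.631 A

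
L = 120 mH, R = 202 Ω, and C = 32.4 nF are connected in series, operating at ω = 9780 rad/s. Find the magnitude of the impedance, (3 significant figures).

X_L = ωL = 1170 Ω
X_C = 1/(ωC) = 3160 Ω
Net reactance X = X_L − X_C = -1980 Ω
Z = 202 − j1980 Ω
|Z| = √(202² + 1980²) = 1990 Ω

1990 Ω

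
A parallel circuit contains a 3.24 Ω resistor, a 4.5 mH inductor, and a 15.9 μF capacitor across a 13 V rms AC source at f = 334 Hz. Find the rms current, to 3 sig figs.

ω = 2πf = 2099 rad/s
X_L = ωL = 9.44 Ω
X_C = 1/(ωC) = 30.0 Ω
Parallel: admittances add. Y = 1/R + 1/(jωL) + jωC
Y = (0.309 − j0.0725) S
|Y| = 0.317 S → |Z| = 1/|Y| = 3.15 Ω, ∠Z = −∠Y = 13.2°
I = V/|Z| = 13/3.15 = 4.12 A

4.12 A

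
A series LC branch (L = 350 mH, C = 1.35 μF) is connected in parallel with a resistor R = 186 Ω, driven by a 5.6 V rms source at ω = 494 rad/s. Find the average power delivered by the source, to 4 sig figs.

168.6 mW

X_L = ωL = 172.9 Ω
X_C = 1/(ωC) = 1499 Ω
Branch 1: Z₁ = R = 186.0 Ω
Branch 2 (series LC): Z₂ = j(X_L − X_C) = −j1327 Ω
Parallel: Z = Z₁Z₂/(Z₁+Z₂), |Z| = 184.2 Ω, ∠Z = -7.981°
I = V/|Z| = 30.40 mA
P = VI cos φ = 5.6 × 0.03040 × cos(-7.981°) = 168.6 mW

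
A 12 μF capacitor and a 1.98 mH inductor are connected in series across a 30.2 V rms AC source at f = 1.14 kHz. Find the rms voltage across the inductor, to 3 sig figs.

ω = 2πf = 7163 rad/s
X_L = ωL = 14.2 Ω
X_C = 1/(ωC) = 11.6 Ω
Net reactance X = X_L − X_C = 2.55 Ω
Z = j2.55 Ω
|Z| = √(0² + 2.55²) = 2.55 Ω
I = V/|Z| = 11.9 A
V_L = I·|Z_L| = 11.9 × 14.2 = 168 V

168 V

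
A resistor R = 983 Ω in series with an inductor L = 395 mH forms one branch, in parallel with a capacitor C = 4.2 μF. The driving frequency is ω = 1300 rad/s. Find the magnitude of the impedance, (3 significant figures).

X_L = ωL = 514 Ω
X_C = 1/(ωC) = 183 Ω
Branch 1 (R+jX_L): Z₁ = 983 + j514 Ω, |Z₁| = 1110 Ω
Branch 2 (−jX_C): Z₂ = −j183 Ω
Parallel: Z = Z₁Z₂/(Z₁+Z₂), |Z| = 196 Ω, ∠Z = -81.0°

196 Ω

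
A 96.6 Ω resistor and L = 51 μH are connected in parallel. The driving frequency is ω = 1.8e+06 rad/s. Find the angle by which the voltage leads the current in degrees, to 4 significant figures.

46.46°

X_L = ωL = 91.80 Ω
Parallel: admittances add. Y = 1/R + 1/(jωL)
Y = (0.01035 − j0.01089) S
|Y| = 0.01503 S → |Z| = 1/|Y| = 66.54 Ω, ∠Z = −∠Y = 46.46°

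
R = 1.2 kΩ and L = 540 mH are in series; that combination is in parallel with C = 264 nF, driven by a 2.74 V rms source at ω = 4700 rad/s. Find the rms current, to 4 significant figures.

2.552 mA

X_L = ωL = 2538 Ω
X_C = 1/(ωC) = 805.9 Ω
Branch 1 (R+jX_L): Z₁ = 1200 + j2538 Ω, |Z₁| = 2807 Ω
Branch 2 (−jX_C): Z₂ = −j805.9 Ω
Parallel: Z = Z₁Z₂/(Z₁+Z₂), |Z| = 1074 Ω, ∠Z = -80.59°
I = V/|Z| = 2.74/1074 = 2.552 mA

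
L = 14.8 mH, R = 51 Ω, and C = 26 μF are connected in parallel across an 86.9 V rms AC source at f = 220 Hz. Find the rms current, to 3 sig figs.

2.04 A

ω = 2πf = 1382 rad/s
X_L = ωL = 20.5 Ω
X_C = 1/(ωC) = 27.8 Ω
Parallel: admittances add. Y = 1/R + 1/(jωL) + jωC
Y = (0.0196 − j0.0129) S
|Y| = 0.0235 S → |Z| = 1/|Y| = 42.6 Ω, ∠Z = −∠Y = 33.4°
I = V/|Z| = 86.9/42.6 = 2.04 A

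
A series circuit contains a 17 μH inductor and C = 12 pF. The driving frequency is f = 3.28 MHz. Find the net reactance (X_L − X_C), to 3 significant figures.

ω = 2πf = 2.061e+07 rad/s
X_L = ωL = 350 Ω
X_C = 1/(ωC) = 4040 Ω
X = 350 − 4040 = -3690 Ω

-3690 Ω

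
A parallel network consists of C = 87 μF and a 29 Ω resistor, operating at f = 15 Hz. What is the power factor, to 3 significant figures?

0.973

ω = 2πf = 94.25 rad/s
X_C = 1/(ωC) = 122 Ω
Parallel: admittances add. Y = 1/R + jωC
Y = (0.0345 + j0.00820) S
|Y| = 0.0354 S → |Z| = 1/|Y| = 28.2 Ω, ∠Z = −∠Y = -13.4°
cos φ = cos(-13.4°) = 0.973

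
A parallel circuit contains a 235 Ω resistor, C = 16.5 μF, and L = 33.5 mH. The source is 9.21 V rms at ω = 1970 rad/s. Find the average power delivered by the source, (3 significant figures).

361 mW

X_L = ωL = 66.0 Ω
X_C = 1/(ωC) = 30.8 Ω
Parallel: admittances add. Y = 1/R + 1/(jωL) + jωC
Y = (0.00426 + j0.0174) S
|Y| = 0.0179 S → |Z| = 1/|Y| = 56.0 Ω, ∠Z = −∠Y = -76.2°
I = V/|Z| = 165 mA
P = VI cos φ = 9.21 × 0.165 × cos(-76.2°) = 361 mW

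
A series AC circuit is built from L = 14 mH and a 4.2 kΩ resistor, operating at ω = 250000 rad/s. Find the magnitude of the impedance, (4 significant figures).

X_L = ωL = 3500 Ω
Z = 4200 + j3500 Ω
|Z| = √(4200² + 3500²) = 5467 Ω

5467 Ω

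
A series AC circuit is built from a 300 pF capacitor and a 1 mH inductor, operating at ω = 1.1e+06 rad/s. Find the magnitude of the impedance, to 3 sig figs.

X_L = ωL = 1100 Ω
X_C = 1/(ωC) = 3030 Ω
Net reactance X = X_L − X_C = -1930 Ω
Z = − j1930 Ω
|Z| = √(0² + 1930²) = 1930 Ω

1930 Ω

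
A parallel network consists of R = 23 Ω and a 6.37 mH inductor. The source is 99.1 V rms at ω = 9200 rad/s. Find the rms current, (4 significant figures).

X_L = ωL = 58.60 Ω
Parallel: admittances add. Y = 1/R + 1/(jωL)
Y = (0.04348 − j0.01706) S
|Y| = 0.04671 S → |Z| = 1/|Y| = 21.41 Ω, ∠Z = −∠Y = 21.43°
I = V/|Z| = 99.1/21.41 = 4.629 A

4.629 A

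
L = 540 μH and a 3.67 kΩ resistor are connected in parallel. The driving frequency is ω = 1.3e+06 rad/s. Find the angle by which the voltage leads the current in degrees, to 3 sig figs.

79.2°

X_L = ωL = 702 Ω
Parallel: admittances add. Y = 1/R + 1/(jωL)
Y = (0.000272 − j0.00142) S
|Y| = 0.00145 S → |Z| = 1/|Y| = 689 Ω, ∠Z = −∠Y = 79.2°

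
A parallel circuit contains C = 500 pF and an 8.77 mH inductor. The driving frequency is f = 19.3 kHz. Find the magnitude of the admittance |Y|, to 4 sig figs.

ω = 2πf = 121300 rad/s
X_L = ωL = 1063 Ω
X_C = 1/(ωC) = 16490 Ω
Parallel: admittances add. Y = 1/(jωL) + jωC
Y = (0 − j0.0008797) S
|Y| = 0.0008797 S → |Z| = 1/|Y| = 1137 Ω, ∠Z = −∠Y = 90.00°

879.7 μS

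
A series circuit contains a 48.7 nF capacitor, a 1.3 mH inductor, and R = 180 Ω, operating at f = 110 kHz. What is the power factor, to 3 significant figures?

0.203

ω = 2πf = 691200 rad/s
X_L = ωL = 898 Ω
X_C = 1/(ωC) = 29.7 Ω
Net reactance X = X_L − X_C = 869 Ω
Z = 180 + j869 Ω
|Z| = √(180² + 869²) = 887 Ω
∠Z = arctan(869/180) = 78.3°
cos φ = cos(78.3°) = 0.203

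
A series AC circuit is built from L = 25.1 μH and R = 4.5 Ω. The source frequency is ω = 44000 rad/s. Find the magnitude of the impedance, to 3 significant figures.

X_L = ωL = 1.10 Ω
Z = 4.50 + j1.10 Ω
|Z| = √(4.50² + 1.10²) = 4.63 Ω

4.63 Ω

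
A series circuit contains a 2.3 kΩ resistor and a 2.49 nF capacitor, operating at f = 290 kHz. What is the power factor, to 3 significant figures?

0.995

ω = 2πf = 1.822e+06 rad/s
X_C = 1/(ωC) = 220 Ω
Z = 2300 − j220 Ω
|Z| = √(2300² + 220²) = 2310 Ω
∠Z = arctan(-220/2300) = -5.47°
cos φ = cos(-5.47°) = 0.995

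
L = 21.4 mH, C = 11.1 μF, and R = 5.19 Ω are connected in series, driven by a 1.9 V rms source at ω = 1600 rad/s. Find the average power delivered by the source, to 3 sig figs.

X_L = ωL = 34.2 Ω
X_C = 1/(ωC) = 56.3 Ω
Net reactance X = X_L − X_C = -22.1 Ω
Z = 5.19 − j22.1 Ω
|Z| = √(5.19² + 22.1²) = 22.7 Ω
∠Z = arctan(-22.1/5.19) = -76.8°
I = V/|Z| = 83.8 mA
P = VI cos φ = 1.9 × 0.0838 × cos(-76.8°) = 36.5 mW

36.5 mW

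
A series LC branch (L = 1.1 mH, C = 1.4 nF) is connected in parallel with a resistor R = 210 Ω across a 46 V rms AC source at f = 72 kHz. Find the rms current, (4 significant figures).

ω = 2πf = 452400 rad/s
X_L = ωL = 497.6 Ω
X_C = 1/(ωC) = 1579 Ω
Branch 1: Z₁ = R = 210.0 Ω
Branch 2 (series LC): Z₂ = j(X_L − X_C) = −j1081 Ω
Parallel: Z = Z₁Z₂/(Z₁+Z₂), |Z| = 206.1 Ω, ∠Z = -10.99°
I = V/|Z| = 46/206.1 = 223.1 mA

223.1 mA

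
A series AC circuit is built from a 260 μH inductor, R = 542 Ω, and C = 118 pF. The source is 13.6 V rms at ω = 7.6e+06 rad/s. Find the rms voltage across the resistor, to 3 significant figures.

7.25 V

X_L = ωL = 1980 Ω
X_C = 1/(ωC) = 1120 Ω
Net reactance X = X_L − X_C = 861 Ω
Z = 542 + j861 Ω
|Z| = √(542² + 861²) = 1020 Ω
I = V/|Z| = 13.4 mA
V_R = I·|Z_R| = 0.0134 × 542 = 7.25 V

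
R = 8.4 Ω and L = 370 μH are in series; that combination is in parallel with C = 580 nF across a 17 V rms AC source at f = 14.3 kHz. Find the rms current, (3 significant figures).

423 mA

ω = 2πf = 89850 rad/s
X_L = ωL = 33.2 Ω
X_C = 1/(ωC) = 19.2 Ω
Branch 1 (R+jX_L): Z₁ = 8.40 + j33.2 Ω, |Z₁| = 34.3 Ω
Branch 2 (−jX_C): Z₂ = −j19.2 Ω
Parallel: Z = Z₁Z₂/(Z₁+Z₂), |Z| = 40.2 Ω, ∠Z = -73.3°
I = V/|Z| = 17/40.2 = 423 mA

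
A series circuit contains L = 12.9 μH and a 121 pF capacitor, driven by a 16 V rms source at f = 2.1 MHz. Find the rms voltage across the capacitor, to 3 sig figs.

ω = 2πf = 1.319e+07 rad/s
X_L = ωL = 170 Ω
X_C = 1/(ωC) = 626 Ω
Net reactance X = X_L − X_C = -456 Ω
Z = − j456 Ω
|Z| = √(0² + 456²) = 456 Ω
I = V/|Z| = 35.1 mA
V_C = I·|Z_C| = 0.0351 × 626 = 22.0 V

22.0 V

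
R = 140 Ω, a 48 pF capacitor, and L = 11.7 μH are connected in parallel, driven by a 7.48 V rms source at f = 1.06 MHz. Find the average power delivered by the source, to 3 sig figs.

400 mW

ω = 2πf = 6.66e+06 rad/s
X_L = ωL = 77.9 Ω
X_C = 1/(ωC) = 3130 Ω
Parallel: admittances add. Y = 1/R + 1/(jωL) + jωC
Y = (0.00714 − j0.0125) S
|Y| = 0.0144 S → |Z| = 1/|Y| = 69.4 Ω, ∠Z = −∠Y = 60.3°
I = V/|Z| = 108 mA
P = VI cos φ = 7.48 × 0.108 × cos(60.3°) = 400 mW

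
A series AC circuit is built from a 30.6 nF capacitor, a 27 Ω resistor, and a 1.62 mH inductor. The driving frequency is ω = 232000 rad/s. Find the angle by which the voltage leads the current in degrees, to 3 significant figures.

X_L = ωL = 376 Ω
X_C = 1/(ωC) = 141 Ω
Net reactance X = X_L − X_C = 235 Ω
Z = 27.0 + j235 Ω
|Z| = √(27.0² + 235²) = 237 Ω
∠Z = arctan(235/27.0) = 83.4°

83.4°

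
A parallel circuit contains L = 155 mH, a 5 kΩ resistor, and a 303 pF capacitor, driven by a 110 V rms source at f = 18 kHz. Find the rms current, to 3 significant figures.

22.1 mA

ω = 2πf = 113100 rad/s
X_L = ωL = 17500 Ω
X_C = 1/(ωC) = 29200 Ω
Parallel: admittances add. Y = 1/R + 1/(jωL) + jωC
Y = (0.000200 − j2.28e-05) S
|Y| = 0.000201 S → |Z| = 1/|Y| = 4970 Ω, ∠Z = −∠Y = 6.50°
I = V/|Z| = 110/4970 = 22.1 mA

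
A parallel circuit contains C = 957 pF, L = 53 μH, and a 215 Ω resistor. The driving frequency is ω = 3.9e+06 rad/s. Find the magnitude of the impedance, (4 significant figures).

209.2 Ω

X_L = ωL = 206.7 Ω
X_C = 1/(ωC) = 267.9 Ω
Parallel: admittances add. Y = 1/R + 1/(jωL) + jωC
Y = (0.004651 − j0.001106) S
|Y| = 0.004781 S → |Z| = 1/|Y| = 209.2 Ω, ∠Z = −∠Y = 13.37°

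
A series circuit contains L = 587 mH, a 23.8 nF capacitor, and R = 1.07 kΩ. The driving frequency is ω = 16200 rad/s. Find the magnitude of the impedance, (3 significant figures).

X_L = ωL = 9510 Ω
X_C = 1/(ωC) = 2590 Ω
Net reactance X = X_L − X_C = 6920 Ω
Z = 1070 + j6920 Ω
|Z| = √(1070² + 6920²) = 7000 Ω

7000 Ω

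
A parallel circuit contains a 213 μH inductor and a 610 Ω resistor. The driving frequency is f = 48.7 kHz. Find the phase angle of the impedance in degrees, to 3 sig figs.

ω = 2πf = 306000 rad/s
X_L = ωL = 65.2 Ω
Parallel: admittances add. Y = 1/R + 1/(jωL)
Y = (0.00164 − j0.0153) S
|Y| = 0.0154 S → |Z| = 1/|Y| = 64.8 Ω, ∠Z = −∠Y = 83.9°

83.9°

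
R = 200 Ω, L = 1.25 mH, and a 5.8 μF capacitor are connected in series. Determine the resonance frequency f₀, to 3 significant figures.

ω₀ = 1/√(LC) = 1/√(0.00125 × 5.8e-06) = 11740 rad/s
f₀ = ω₀/(2π) = 1.87 kHz

1.87 kHz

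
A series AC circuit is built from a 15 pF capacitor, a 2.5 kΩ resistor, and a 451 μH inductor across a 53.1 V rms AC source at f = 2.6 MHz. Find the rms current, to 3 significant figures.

12.9 mA

ω = 2πf = 1.634e+07 rad/s
X_L = ωL = 7370 Ω
X_C = 1/(ωC) = 4080 Ω
Net reactance X = X_L − X_C = 3290 Ω
Z = 2500 + j3290 Ω
|Z| = √(2500² + 3290²) = 4130 Ω
I = V/|Z| = 53.1/4130 = 12.9 mA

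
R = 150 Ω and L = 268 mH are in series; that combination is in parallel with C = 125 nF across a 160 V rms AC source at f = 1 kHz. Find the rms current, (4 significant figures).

32.50 mA

ω = 2πf = 6283 rad/s
X_L = ωL = 1684 Ω
X_C = 1/(ωC) = 1273 Ω
Branch 1 (R+jX_L): Z₁ = 150.0 + j1684 Ω, |Z₁| = 1691 Ω
Branch 2 (−jX_C): Z₂ = −j1273 Ω
Parallel: Z = Z₁Z₂/(Z₁+Z₂), |Z| = 4923 Ω, ∠Z = -75.02°
I = V/|Z| = 160/4923 = 32.50 mA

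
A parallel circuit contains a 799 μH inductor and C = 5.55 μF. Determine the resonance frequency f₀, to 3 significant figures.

2.39 kHz

ω₀ = 1/√(LC) = 1/√(0.000799 × 5.55e-06) = 15020 rad/s
f₀ = ω₀/(2π) = 2.39 kHz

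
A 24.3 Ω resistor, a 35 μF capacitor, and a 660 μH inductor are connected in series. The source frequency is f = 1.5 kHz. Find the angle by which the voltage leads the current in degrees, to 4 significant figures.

7.476°

ω = 2πf = 9425 rad/s
X_L = ωL = 6.220 Ω
X_C = 1/(ωC) = 3.032 Ω
Net reactance X = X_L − X_C = 3.189 Ω
Z = 24.30 + j3.189 Ω
|Z| = √(24.30² + 3.189²) = 24.51 Ω
∠Z = arctan(3.189/24.30) = 7.476°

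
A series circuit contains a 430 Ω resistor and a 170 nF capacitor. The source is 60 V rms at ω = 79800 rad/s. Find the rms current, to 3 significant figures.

138 mA

X_C = 1/(ωC) = 73.7 Ω
Z = 430 − j73.7 Ω
|Z| = √(430² + 73.7²) = 436 Ω
I = V/|Z| = 60/436 = 138 mA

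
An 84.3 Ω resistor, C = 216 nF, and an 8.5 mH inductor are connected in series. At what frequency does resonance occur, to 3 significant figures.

3.71 kHz

ω₀ = 1/√(LC) = 1/√(0.0085 × 2.16e-07) = 23340 rad/s
f₀ = ω₀/(2π) = 3.71 kHz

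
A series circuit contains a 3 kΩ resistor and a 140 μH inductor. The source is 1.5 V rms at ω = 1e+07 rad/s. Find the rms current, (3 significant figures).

X_L = ωL = 1400 Ω
Z = 3000 + j1400 Ω
|Z| = √(3000² + 1400²) = 3310 Ω
I = V/|Z| = 1.5/3310 = 453 μA

453 μA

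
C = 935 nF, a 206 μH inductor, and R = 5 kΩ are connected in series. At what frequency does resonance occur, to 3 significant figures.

11.5 kHz

ω₀ = 1/√(LC) = 1/√(0.000206 × 9.35e-07) = 72050 rad/s
f₀ = ω₀/(2π) = 11.5 kHz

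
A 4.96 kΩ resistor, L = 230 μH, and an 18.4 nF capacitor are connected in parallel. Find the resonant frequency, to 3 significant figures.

ω₀ = 1/√(LC) = 1/√(0.00023 × 1.84e-08) = 486100 rad/s
f₀ = ω₀/(2π) = 77.4 kHz

77.4 kHz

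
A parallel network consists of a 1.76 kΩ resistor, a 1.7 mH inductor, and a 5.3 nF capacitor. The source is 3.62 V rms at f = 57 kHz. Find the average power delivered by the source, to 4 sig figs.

ω = 2πf = 358100 rad/s
X_L = ωL = 608.8 Ω
X_C = 1/(ωC) = 526.8 Ω
Parallel: admittances add. Y = 1/R + 1/(jωL) + jωC
Y = (0.0005682 + j0.0002557) S
|Y| = 0.0006231 S → |Z| = 1/|Y| = 1605 Ω, ∠Z = −∠Y = -24.23°
I = V/|Z| = 2.255 mA
P = VI cos φ = 3.62 × 0.002255 × cos(-24.23°) = 7.446 mW

7.446 mW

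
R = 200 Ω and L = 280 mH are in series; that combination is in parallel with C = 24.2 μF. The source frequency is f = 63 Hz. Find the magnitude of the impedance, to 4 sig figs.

ω = 2πf = 395.8 rad/s
X_L = ωL = 110.8 Ω
X_C = 1/(ωC) = 104.4 Ω
Branch 1 (R+jX_L): Z₁ = 200.0 + j110.8 Ω, |Z₁| = 228.7 Ω
Branch 2 (−jX_C): Z₂ = −j104.4 Ω
Parallel: Z = Z₁Z₂/(Z₁+Z₂), |Z| = 119.3 Ω, ∠Z = -62.85°

119.3 Ω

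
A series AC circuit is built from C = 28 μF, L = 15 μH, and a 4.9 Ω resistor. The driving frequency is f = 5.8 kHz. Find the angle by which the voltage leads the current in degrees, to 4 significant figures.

-5.054°

ω = 2πf = 36440 rad/s
X_L = ωL = 0.5466 Ω
X_C = 1/(ωC) = 0.9800 Ω
Net reactance X = X_L − X_C = -0.4334 Ω
Z = 4.900 − j0.4334 Ω
|Z| = √(4.900² + 0.4334²) = 4.919 Ω
∠Z = arctan(-0.4334/4.900) = -5.054°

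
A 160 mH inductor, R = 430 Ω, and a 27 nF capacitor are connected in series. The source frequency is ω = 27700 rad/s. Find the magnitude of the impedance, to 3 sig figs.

X_L = ωL = 4430 Ω
X_C = 1/(ωC) = 1340 Ω
Net reactance X = X_L − X_C = 3090 Ω
Z = 430 + j3090 Ω
|Z| = √(430² + 3090²) = 3120 Ω

3120 Ω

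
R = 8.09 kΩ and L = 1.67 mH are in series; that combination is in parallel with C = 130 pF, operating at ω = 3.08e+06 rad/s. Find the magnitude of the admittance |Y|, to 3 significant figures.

X_L = ωL = 5140 Ω
X_C = 1/(ωC) = 2500 Ω
Branch 1 (R+jX_L): Z₁ = 8090 + j5140 Ω, |Z₁| = 9590 Ω
Branch 2 (−jX_C): Z₂ = −j2500 Ω
Parallel: Z = Z₁Z₂/(Z₁+Z₂), |Z| = 2810 Ω, ∠Z = -75.7°
|Y| = 1/|Z| = 356 μS

356 μS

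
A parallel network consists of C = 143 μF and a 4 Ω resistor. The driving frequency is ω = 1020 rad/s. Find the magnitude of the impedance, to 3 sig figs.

3.45 Ω

X_C = 1/(ωC) = 6.86 Ω
Parallel: admittances add. Y = 1/R + jωC
Y = (0.250 + j0.146) S
|Y| = 0.289 S → |Z| = 1/|Y| = 3.45 Ω, ∠Z = −∠Y = -30.3°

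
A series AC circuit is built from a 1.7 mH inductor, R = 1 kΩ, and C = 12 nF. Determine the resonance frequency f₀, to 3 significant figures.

35.2 kHz

ω₀ = 1/√(LC) = 1/√(0.0017 × 1.2e-08) = 221400 rad/s
f₀ = ω₀/(2π) = 35.2 kHz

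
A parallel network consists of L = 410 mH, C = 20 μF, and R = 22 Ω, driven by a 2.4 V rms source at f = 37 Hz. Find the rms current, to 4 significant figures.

110.0 mA

ω = 2πf = 232.5 rad/s
X_L = ωL = 95.32 Ω
X_C = 1/(ωC) = 215.1 Ω
Parallel: admittances add. Y = 1/R + 1/(jωL) + jωC
Y = (0.04545 − j0.005842) S
|Y| = 0.04583 S → |Z| = 1/|Y| = 21.82 Ω, ∠Z = −∠Y = 7.324°
I = V/|Z| = 2.4/21.82 = 110.0 mA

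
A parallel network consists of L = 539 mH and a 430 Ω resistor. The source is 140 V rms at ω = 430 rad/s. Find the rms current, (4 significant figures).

X_L = ωL = 231.8 Ω
Parallel: admittances add. Y = 1/R + 1/(jωL)
Y = (0.002326 − j0.004315) S
|Y| = 0.004901 S → |Z| = 1/|Y| = 204.0 Ω, ∠Z = −∠Y = 61.68°
I = V/|Z| = 140/204.0 = 686.2 mA

686.2 mA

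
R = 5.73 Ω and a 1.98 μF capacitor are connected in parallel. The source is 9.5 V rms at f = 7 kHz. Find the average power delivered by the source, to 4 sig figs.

15.75 W

ω = 2πf = 43980 rad/s
X_C = 1/(ωC) = 11.48 Ω
Parallel: admittances add. Y = 1/R + jωC
Y = (0.1745 + j0.08708) S
|Y| = 0.1950 S → |Z| = 1/|Y| = 5.127 Ω, ∠Z = −∠Y = -26.52°
I = V/|Z| = 1.853 A
P = VI cos φ = 9.5 × 1.853 × cos(-26.52°) = 15.75 W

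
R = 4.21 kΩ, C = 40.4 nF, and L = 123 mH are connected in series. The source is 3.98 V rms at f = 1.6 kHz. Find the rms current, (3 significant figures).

ω = 2πf = 10050 rad/s
X_L = ωL = 1240 Ω
X_C = 1/(ωC) = 2460 Ω
Net reactance X = X_L − X_C = -1230 Ω
Z = 4210 − j1230 Ω
|Z| = √(4210² + 1230²) = 4380 Ω
I = V/|Z| = 3.98/4380 = 908 μA

908 μA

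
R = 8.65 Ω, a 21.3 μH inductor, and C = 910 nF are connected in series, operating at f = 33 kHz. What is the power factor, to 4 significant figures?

0.9948

ω = 2πf = 207300 rad/s
X_L = ωL = 4.416 Ω
X_C = 1/(ωC) = 5.300 Ω
Net reactance X = X_L − X_C = -0.8834 Ω
Z = 8.650 − j0.8834 Ω
|Z| = √(8.650² + 0.8834²) = 8.695 Ω
∠Z = arctan(-0.8834/8.650) = -5.831°
cos φ = cos(-5.831°) = 0.9948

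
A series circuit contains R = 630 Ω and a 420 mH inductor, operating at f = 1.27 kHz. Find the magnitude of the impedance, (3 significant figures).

ω = 2πf = 7980 rad/s
X_L = ωL = 3350 Ω
Z = 630 + j3350 Ω
|Z| = √(630² + 3350²) = 3410 Ω

3410 Ω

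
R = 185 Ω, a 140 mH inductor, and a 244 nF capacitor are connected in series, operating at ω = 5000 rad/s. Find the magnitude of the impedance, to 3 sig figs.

X_L = ωL = 700 Ω
X_C = 1/(ωC) = 820 Ω
Net reactance X = X_L − X_C = -120 Ω
Z = 185 − j120 Ω
|Z| = √(185² + 120²) = 220 Ω

220 Ω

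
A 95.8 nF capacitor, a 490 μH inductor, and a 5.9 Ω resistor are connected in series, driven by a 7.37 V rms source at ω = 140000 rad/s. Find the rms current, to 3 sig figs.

X_L = ωL = 68.6 Ω
X_C = 1/(ωC) = 74.6 Ω
Net reactance X = X_L − X_C = -5.96 Ω
Z = 5.90 − j5.96 Ω
|Z| = √(5.90² + 5.96²) = 8.39 Ω
I = V/|Z| = 7.37/8.39 = 879 mA

879 mA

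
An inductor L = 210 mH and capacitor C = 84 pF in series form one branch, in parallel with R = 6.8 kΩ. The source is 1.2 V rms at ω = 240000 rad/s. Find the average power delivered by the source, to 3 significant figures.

X_L = ωL = 50400 Ω
X_C = 1/(ωC) = 49600 Ω
Branch 1: Z₁ = R = 6800 Ω
Branch 2 (series LC): Z₂ = j(X_L − X_C) = j797 Ω
Parallel: Z = Z₁Z₂/(Z₁+Z₂), |Z| = 791 Ω, ∠Z = 83.3°
I = V/|Z| = 1.52 mA
P = VI cos φ = 1.2 × 0.00152 × cos(83.3°) = 212 μW

212 μW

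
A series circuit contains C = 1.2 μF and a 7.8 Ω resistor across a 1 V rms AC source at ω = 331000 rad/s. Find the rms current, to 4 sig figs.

122.0 mA

X_C = 1/(ωC) = 2.518 Ω
Z = 7.800 − j2.518 Ω
|Z| = √(7.800² + 2.518²) = 8.196 Ω
I = V/|Z| = 1/8.196 = 122.0 mA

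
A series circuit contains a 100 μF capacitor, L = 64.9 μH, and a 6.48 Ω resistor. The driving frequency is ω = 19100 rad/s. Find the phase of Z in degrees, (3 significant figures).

X_L = ωL = 1.24 Ω
X_C = 1/(ωC) = 0.524 Ω
Net reactance X = X_L − X_C = 0.716 Ω
Z = 6.48 + j0.716 Ω
|Z| = √(6.48² + 0.716²) = 6.52 Ω
∠Z = arctan(0.716/6.48) = 6.31°

6.31°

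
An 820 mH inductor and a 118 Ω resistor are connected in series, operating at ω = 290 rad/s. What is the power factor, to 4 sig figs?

0.4445

X_L = ωL = 237.8 Ω
Z = 118.0 + j237.8 Ω
|Z| = √(118.0² + 237.8²) = 265.5 Ω
∠Z = arctan(237.8/118.0) = 63.61°
cos φ = cos(63.61°) = 0.4445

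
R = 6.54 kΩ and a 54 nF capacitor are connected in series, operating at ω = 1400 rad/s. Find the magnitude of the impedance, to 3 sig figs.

14800 Ω

X_C = 1/(ωC) = 13200 Ω
Z = 6540 − j13200 Ω
|Z| = √(6540² + 13200²) = 14800 Ω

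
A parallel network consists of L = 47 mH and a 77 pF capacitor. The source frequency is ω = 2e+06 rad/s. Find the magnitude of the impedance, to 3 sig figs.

X_L = ωL = 94000 Ω
X_C = 1/(ωC) = 6490 Ω
Parallel: admittances add. Y = 1/(jωL) + jωC
Y = (0 + j0.000143) S
|Y| = 0.000143 S → |Z| = 1/|Y| = 6980 Ω, ∠Z = −∠Y = -90.0°

6980 Ω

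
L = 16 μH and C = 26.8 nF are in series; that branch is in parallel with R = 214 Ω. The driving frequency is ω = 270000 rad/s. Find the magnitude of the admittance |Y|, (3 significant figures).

8.81 mS

X_L = ωL = 4.32 Ω
X_C = 1/(ωC) = 138 Ω
Branch 1: Z₁ = R = 214 Ω
Branch 2 (series LC): Z₂ = j(X_L − X_C) = −j134 Ω
Parallel: Z = Z₁Z₂/(Z₁+Z₂), |Z| = 113 Ω, ∠Z = -58.0°
|Y| = 1/|Z| = 8.81 mS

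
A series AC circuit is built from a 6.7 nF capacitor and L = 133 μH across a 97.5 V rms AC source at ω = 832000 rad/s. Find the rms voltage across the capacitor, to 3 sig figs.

254 V

X_L = ωL = 111 Ω
X_C = 1/(ωC) = 179 Ω
Net reactance X = X_L − X_C = -68.7 Ω
Z = − j68.7 Ω
|Z| = √(0² + 68.7²) = 68.7 Ω
I = V/|Z| = 1.42 A
V_C = I·|Z_C| = 1.42 × 179 = 254 V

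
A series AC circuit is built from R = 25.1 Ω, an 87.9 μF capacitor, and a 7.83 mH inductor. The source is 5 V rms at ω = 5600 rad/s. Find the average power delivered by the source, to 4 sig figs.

263.8 mW

X_L = ωL = 43.85 Ω
X_C = 1/(ωC) = 2.032 Ω
Net reactance X = X_L − X_C = 41.82 Ω
Z = 25.10 + j41.82 Ω
|Z| = √(25.10² + 41.82²) = 48.77 Ω
∠Z = arctan(41.82/25.10) = 59.03°
I = V/|Z| = 102.5 mA
P = VI cos φ = 5 × 0.1025 × cos(59.03°) = 263.8 mW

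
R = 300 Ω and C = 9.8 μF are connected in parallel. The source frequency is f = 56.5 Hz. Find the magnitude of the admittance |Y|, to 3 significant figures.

ω = 2πf = 355.0 rad/s
X_C = 1/(ωC) = 287 Ω
Parallel: admittances add. Y = 1/R + jωC
Y = (0.00333 + j0.00348) S
|Y| = 0.00482 S → |Z| = 1/|Y| = 208 Ω, ∠Z = −∠Y = -46.2°

4.82 mS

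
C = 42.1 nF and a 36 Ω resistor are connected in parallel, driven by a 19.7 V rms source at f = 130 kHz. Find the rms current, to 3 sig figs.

871 mA

ω = 2πf = 816800 rad/s
X_C = 1/(ωC) = 29.1 Ω
Parallel: admittances add. Y = 1/R + jωC
Y = (0.0278 + j0.0344) S
|Y| = 0.0442 S → |Z| = 1/|Y| = 22.6 Ω, ∠Z = −∠Y = -51.1°
I = V/|Z| = 19.7/22.6 = 871 mA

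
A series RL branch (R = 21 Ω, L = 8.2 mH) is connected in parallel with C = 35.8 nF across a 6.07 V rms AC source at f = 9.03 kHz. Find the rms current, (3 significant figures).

ω = 2πf = 56740 rad/s
X_L = ωL = 465 Ω
X_C = 1/(ωC) = 492 Ω
Branch 1 (R+jX_L): Z₁ = 21.0 + j465 Ω, |Z₁| = 466 Ω
Branch 2 (−jX_C): Z₂ = −j492 Ω
Parallel: Z = Z₁Z₂/(Z₁+Z₂), |Z| = 6690 Ω, ∠Z = 49.6°
I = V/|Z| = 6.07/6690 = 907 μA

907 μA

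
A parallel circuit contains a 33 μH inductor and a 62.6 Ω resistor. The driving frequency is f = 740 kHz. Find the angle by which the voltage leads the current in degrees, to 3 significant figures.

ω = 2πf = 4.65e+06 rad/s
X_L = ωL = 153 Ω
Parallel: admittances add. Y = 1/R + 1/(jωL)
Y = (0.0160 − j0.00652) S
|Y| = 0.0173 S → |Z| = 1/|Y| = 58.0 Ω, ∠Z = −∠Y = 22.2°

22.2°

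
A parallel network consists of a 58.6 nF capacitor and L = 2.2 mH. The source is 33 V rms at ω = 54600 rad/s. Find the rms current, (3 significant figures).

169 mA

X_L = ωL = 120 Ω
X_C = 1/(ωC) = 313 Ω
Parallel: admittances add. Y = 1/(jωL) + jωC
Y = (0 − j0.00513) S
|Y| = 0.00513 S → |Z| = 1/|Y| = 195 Ω, ∠Z = −∠Y = 90.0°
I = V/|Z| = 33/195 = 169 mA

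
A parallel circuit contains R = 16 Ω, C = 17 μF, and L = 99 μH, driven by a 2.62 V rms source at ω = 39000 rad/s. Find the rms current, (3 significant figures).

X_L = ωL = 3.86 Ω
X_C = 1/(ωC) = 1.51 Ω
Parallel: admittances add. Y = 1/R + 1/(jωL) + jωC
Y = (0.0625 + j0.404) S
|Y| = 0.409 S → |Z| = 1/|Y| = 2.45 Ω, ∠Z = −∠Y = -81.2°
I = V/|Z| = 2.62/2.45 = 1.07 A

1.07 A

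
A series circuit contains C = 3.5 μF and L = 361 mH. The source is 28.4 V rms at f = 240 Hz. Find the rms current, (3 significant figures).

80.0 mA

ω = 2πf = 1508 rad/s
X_L = ωL = 544 Ω
X_C = 1/(ωC) = 189 Ω
Net reactance X = X_L − X_C = 355 Ω
Z = j355 Ω
|Z| = √(0² + 355²) = 355 Ω
I = V/|Z| = 28.4/355 = 80.0 mA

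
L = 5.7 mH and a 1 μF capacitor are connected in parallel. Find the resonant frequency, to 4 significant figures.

ω₀ = 1/√(LC) = 1/√(0.0057 × 1e-06) = 13250 rad/s
f₀ = ω₀/(2π) = 2.108 kHz

2.108 kHz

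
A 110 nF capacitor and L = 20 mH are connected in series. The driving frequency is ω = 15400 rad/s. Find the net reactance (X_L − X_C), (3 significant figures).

-282 Ω

X_L = ωL = 308 Ω
X_C = 1/(ωC) = 590 Ω
X = 308 − 590 = -282 Ω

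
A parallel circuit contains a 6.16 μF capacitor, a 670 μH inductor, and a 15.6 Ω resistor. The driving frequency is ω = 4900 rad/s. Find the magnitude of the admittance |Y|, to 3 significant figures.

X_L = ωL = 3.28 Ω
X_C = 1/(ωC) = 33.1 Ω
Parallel: admittances add. Y = 1/R + 1/(jωL) + jωC
Y = (0.0641 − j0.274) S
|Y| = 0.282 S → |Z| = 1/|Y| = 3.55 Ω, ∠Z = −∠Y = 76.9°

282 mS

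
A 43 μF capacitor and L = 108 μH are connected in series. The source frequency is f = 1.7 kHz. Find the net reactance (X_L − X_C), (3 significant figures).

ω = 2πf = 10680 rad/s
X_L = ωL = 1.15 Ω
X_C = 1/(ωC) = 2.18 Ω
X = 1.15 − 2.18 = -1.02 Ω

-1.02 Ω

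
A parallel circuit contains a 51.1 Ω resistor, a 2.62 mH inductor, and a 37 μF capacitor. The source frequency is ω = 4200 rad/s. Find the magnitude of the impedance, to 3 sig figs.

14.8 Ω

X_L = ωL = 11.0 Ω
X_C = 1/(ωC) = 6.44 Ω
Parallel: admittances add. Y = 1/R + 1/(jωL) + jωC
Y = (0.0196 + j0.0645) S
|Y| = 0.0674 S → |Z| = 1/|Y| = 14.8 Ω, ∠Z = −∠Y = -73.1°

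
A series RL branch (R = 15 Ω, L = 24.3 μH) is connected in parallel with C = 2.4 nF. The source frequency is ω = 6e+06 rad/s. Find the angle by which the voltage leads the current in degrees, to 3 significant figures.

X_L = ωL = 146 Ω
X_C = 1/(ωC) = 69.4 Ω
Branch 1 (R+jX_L): Z₁ = 15.0 + j146 Ω, |Z₁| = 147 Ω
Branch 2 (−jX_C): Z₂ = −j69.4 Ω
Parallel: Z = Z₁Z₂/(Z₁+Z₂), |Z| = 131 Ω, ∠Z = -84.8°

-84.8°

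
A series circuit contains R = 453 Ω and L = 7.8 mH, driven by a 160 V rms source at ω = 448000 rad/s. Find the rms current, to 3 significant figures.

45.4 mA

X_L = ωL = 3490 Ω
Z = 453 + j3490 Ω
|Z| = √(453² + 3490²) = 3520 Ω
I = V/|Z| = 160/3520 = 45.4 mA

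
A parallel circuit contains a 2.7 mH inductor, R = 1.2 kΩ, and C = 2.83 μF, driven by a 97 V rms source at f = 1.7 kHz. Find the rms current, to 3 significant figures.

439 mA

ω = 2πf = 10680 rad/s
X_L = ωL = 28.8 Ω
X_C = 1/(ωC) = 33.1 Ω
Parallel: admittances add. Y = 1/R + 1/(jωL) + jωC
Y = (0.000833 − j0.00445) S
|Y| = 0.00452 S → |Z| = 1/|Y| = 221 Ω, ∠Z = −∠Y = 79.4°
I = V/|Z| = 97/221 = 439 mA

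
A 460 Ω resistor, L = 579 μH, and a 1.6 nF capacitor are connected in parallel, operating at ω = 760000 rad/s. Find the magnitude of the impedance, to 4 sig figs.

413.7 Ω

X_L = ωL = 440.0 Ω
X_C = 1/(ωC) = 822.4 Ω
Parallel: admittances add. Y = 1/R + 1/(jωL) + jωC
Y = (0.002174 − j0.001057) S
|Y| = 0.002417 S → |Z| = 1/|Y| = 413.7 Ω, ∠Z = −∠Y = 25.92°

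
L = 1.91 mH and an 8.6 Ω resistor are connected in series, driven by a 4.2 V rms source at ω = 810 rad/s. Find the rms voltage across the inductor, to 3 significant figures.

0.744 V

X_L = ωL = 1.55 Ω
Z = 8.60 + j1.55 Ω
|Z| = √(8.60² + 1.55²) = 8.74 Ω
I = V/|Z| = 481 mA
V_L = I·|Z_L| = 0.481 × 1.55 = 0.744 V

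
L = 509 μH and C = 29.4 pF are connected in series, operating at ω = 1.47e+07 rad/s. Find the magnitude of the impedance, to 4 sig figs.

X_L = ωL = 7482 Ω
X_C = 1/(ωC) = 2314 Ω
Net reactance X = X_L − X_C = 5168 Ω
Z = j5168 Ω
|Z| = √(0² + 5168²) = 5168 Ω

5168 Ω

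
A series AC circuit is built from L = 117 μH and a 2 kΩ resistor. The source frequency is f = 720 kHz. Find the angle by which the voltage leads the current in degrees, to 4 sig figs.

ω = 2πf = 4.524e+06 rad/s
X_L = ωL = 529.3 Ω
Z = 2000 + j529.3 Ω
|Z| = √(2000² + 529.3²) = 2069 Ω
∠Z = arctan(529.3/2000) = 14.82°

14.82°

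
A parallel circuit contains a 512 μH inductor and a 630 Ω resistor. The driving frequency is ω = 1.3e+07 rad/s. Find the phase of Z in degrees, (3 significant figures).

X_L = ωL = 6660 Ω
Parallel: admittances add. Y = 1/R + 1/(jωL)
Y = (0.00159 − j0.000150) S
|Y| = 0.00159 S → |Z| = 1/|Y| = 627 Ω, ∠Z = −∠Y = 5.41°

5.41°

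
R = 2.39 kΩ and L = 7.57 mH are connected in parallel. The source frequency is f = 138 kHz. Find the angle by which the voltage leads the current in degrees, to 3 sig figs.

ω = 2πf = 867100 rad/s
X_L = ωL = 6560 Ω
Parallel: admittances add. Y = 1/R + 1/(jωL)
Y = (0.000418 − j0.000152) S
|Y| = 0.000445 S → |Z| = 1/|Y| = 2250 Ω, ∠Z = −∠Y = 20.0°

20.0°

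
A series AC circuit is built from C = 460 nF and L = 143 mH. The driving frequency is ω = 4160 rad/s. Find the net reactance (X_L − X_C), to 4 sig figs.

72.30 Ω

X_L = ωL = 594.9 Ω
X_C = 1/(ωC) = 522.6 Ω
X = 594.9 − 522.6 = 72.30 Ω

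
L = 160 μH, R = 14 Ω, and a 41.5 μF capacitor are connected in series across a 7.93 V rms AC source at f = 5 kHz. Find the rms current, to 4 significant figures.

541.9 mA

ω = 2πf = 31420 rad/s
X_L = ωL = 5.027 Ω
X_C = 1/(ωC) = 0.7670 Ω
Net reactance X = X_L − X_C = 4.260 Ω
Z = 14.00 + j4.260 Ω
|Z| = √(14.00² + 4.260²) = 14.63 Ω
I = V/|Z| = 7.93/14.63 = 541.9 mA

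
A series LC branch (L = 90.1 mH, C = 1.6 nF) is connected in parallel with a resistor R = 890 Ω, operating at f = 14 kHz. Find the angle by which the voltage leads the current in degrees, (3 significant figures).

47.3°

ω = 2πf = 87960 rad/s
X_L = ωL = 7930 Ω
X_C = 1/(ωC) = 7110 Ω
Branch 1: Z₁ = R = 890 Ω
Branch 2 (series LC): Z₂ = j(X_L − X_C) = j820 Ω
Parallel: Z = Z₁Z₂/(Z₁+Z₂), |Z| = 603 Ω, ∠Z = 47.3°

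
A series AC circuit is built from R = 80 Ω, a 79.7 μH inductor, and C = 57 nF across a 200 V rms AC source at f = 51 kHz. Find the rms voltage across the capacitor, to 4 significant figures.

ω = 2πf = 320400 rad/s
X_L = ωL = 25.54 Ω
X_C = 1/(ωC) = 54.75 Ω
Net reactance X = X_L − X_C = -29.21 Ω
Z = 80.00 − j29.21 Ω
|Z| = √(80.00² + 29.21²) = 85.17 Ω
I = V/|Z| = 2.348 A
V_C = I·|Z_C| = 2.348 × 54.75 = 128.6 V

128.6 V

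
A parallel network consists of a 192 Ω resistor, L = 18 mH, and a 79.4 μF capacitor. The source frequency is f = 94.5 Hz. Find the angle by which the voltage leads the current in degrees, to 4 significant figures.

83.60°

ω = 2πf = 593.8 rad/s
X_L = ωL = 10.69 Ω
X_C = 1/(ωC) = 21.21 Ω
Parallel: admittances add. Y = 1/R + 1/(jωL) + jωC
Y = (0.005208 − j0.04642) S
|Y| = 0.04671 S → |Z| = 1/|Y| = 21.41 Ω, ∠Z = −∠Y = 83.60°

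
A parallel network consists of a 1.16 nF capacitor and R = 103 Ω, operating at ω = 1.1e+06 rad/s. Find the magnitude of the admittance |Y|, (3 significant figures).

9.79 mS

X_C = 1/(ωC) = 784 Ω
Parallel: admittances add. Y = 1/R + jωC
Y = (0.00971 + j0.00128) S
|Y| = 0.00979 S → |Z| = 1/|Y| = 102 Ω, ∠Z = −∠Y = -7.49°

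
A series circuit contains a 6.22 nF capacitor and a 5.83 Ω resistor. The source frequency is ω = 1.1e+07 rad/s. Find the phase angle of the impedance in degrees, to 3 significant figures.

X_C = 1/(ωC) = 14.6 Ω
Z = 5.83 − j14.6 Ω
|Z| = √(5.83² + 14.6²) = 15.7 Ω
∠Z = arctan(-14.6/5.83) = -68.3°

-68.3°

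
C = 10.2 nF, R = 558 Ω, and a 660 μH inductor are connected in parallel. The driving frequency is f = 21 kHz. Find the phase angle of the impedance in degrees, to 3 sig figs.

80.0°

ω = 2πf = 131900 rad/s
X_L = ωL = 87.1 Ω
X_C = 1/(ωC) = 743 Ω
Parallel: admittances add. Y = 1/R + 1/(jωL) + jωC
Y = (0.00179 − j0.0101) S
|Y| = 0.0103 S → |Z| = 1/|Y| = 97.1 Ω, ∠Z = −∠Y = 80.0°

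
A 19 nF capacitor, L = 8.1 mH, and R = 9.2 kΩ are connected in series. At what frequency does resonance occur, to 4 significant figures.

12.83 kHz

ω₀ = 1/√(LC) = 1/√(0.0081 × 1.9e-08) = 80610 rad/s
f₀ = ω₀/(2π) = 12.83 kHz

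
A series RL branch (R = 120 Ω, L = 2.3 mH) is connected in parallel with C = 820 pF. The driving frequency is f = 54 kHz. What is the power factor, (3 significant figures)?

0.194

ω = 2πf = 339300 rad/s
X_L = ωL = 780 Ω
X_C = 1/(ωC) = 3590 Ω
Branch 1 (R+jX_L): Z₁ = 120 + j780 Ω, |Z₁| = 790 Ω
Branch 2 (−jX_C): Z₂ = −j3590 Ω
Parallel: Z = Z₁Z₂/(Z₁+Z₂), |Z| = 1010 Ω, ∠Z = 78.8°
cos φ = cos(78.8°) = 0.194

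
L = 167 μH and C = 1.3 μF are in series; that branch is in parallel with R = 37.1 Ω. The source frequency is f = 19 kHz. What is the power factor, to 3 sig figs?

ω = 2πf = 119400 rad/s
X_L = ωL = 19.9 Ω
X_C = 1/(ωC) = 6.44 Ω
Branch 1: Z₁ = R = 37.1 Ω
Branch 2 (series LC): Z₂ = j(X_L − X_C) = j13.5 Ω
Parallel: Z = Z₁Z₂/(Z₁+Z₂), |Z| = 12.7 Ω, ∠Z = 70.0°
cos φ = cos(70.0°) = 0.342

0.342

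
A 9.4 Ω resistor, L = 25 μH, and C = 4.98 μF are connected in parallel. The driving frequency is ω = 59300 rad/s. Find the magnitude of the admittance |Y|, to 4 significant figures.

393.9 mS

X_L = ωL = 1.483 Ω
X_C = 1/(ωC) = 3.386 Ω
Parallel: admittances add. Y = 1/R + 1/(jωL) + jωC
Y = (0.1064 − j0.3792) S
|Y| = 0.3939 S → |Z| = 1/|Y| = 2.539 Ω, ∠Z = −∠Y = 74.33°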